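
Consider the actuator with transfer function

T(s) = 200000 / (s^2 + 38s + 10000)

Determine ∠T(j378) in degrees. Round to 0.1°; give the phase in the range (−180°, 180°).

-173.8°

At s = jω = j378:
quadratic: (j378)² + 38·j378 + 10000 = -132884 + j14364 → |·| ≈ 1.3366e+05, ∠ ≈ 173.83°
∠T = 0.00° − 173.83° = -173.83°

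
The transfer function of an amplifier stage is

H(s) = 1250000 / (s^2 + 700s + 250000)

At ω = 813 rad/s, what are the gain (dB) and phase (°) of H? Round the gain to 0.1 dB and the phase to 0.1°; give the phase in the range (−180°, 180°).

At s = jω = j813:
quadratic: (j813)² + 700·j813 + 250000 = -410969 + j569100 → |·| ≈ 7.0198e+05, ∠ ≈ 125.83°
|H| = 1250000 / 7.0198e+05 ≈ 1.7807
Gain = 20 log₁₀(1.7807) ≈ 5.01 dB
∠H = 0.00° − 125.83° = -125.83°

5.0 dB, -125.8°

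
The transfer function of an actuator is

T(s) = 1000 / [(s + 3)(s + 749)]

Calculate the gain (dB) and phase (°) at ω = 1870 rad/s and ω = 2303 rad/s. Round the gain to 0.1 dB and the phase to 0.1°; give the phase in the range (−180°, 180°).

At s = jω = j1870:
pole (s+3): 3 + j1870 → |·| = √(3²+1870²) = √3496909 ≈ 1870, ∠ = arctan(1870/3) ≈ 89.91°
pole (s+749): 749 + j1870 → |·| = √(749²+1870²) = √4057901 ≈ 2014.4, ∠ = arctan(1870/749) ≈ 68.17°
|T| = 1000 / 3.7669e+06 ≈ 0.00026547
Gain = 20 log₁₀(0.00026547) ≈ -71.52 dB
∠T = 0.00° − 158.08° = -158.08°

At s = jω = j2303:
pole (s+3): 3 + j2303 → |·| = √(3²+2303²) = √5303818 ≈ 2303, ∠ = arctan(2303/3) ≈ 89.93°
pole (s+749): 749 + j2303 → |·| = √(749²+2303²) = √5864810 ≈ 2421.7, ∠ = arctan(2303/749) ≈ 71.98°
|T| = 1000 / 5.5772e+06 ≈ 0.0001793
Gain = 20 log₁₀(0.0001793) ≈ -74.93 dB
∠T = 0.00° − 161.91° = -161.91°

ω = 1870: -71.5 dB, -158.1°; ω = 2303: -74.9 dB, -161.9°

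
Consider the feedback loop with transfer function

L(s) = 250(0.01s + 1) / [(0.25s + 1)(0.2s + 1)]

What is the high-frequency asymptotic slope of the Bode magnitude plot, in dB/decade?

Each pole contributes −20 dB/decade at high frequency; each zero contributes +20 dB/decade.
Net: 1 zero(s) − 2 pole(s) → -20 dB/decade.

-20 dB/decade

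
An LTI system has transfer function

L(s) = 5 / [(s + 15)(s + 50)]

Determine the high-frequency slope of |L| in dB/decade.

-40 dB/decade

Each pole contributes −20 dB/decade at high frequency; each zero contributes +20 dB/decade.
Net: 0 zero(s) − 2 pole(s) → -40 dB/decade.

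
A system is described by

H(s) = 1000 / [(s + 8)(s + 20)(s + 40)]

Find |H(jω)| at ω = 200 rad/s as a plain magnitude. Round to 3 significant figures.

At s = jω = j200:
pole (s+8): 8 + j200 → |·| = √(8²+200²) = √40064 ≈ 200.16, ∠ = arctan(200/8) ≈ 87.71°
pole (s+20): 20 + j200 → |·| = √(20²+200²) = √40400 ≈ 201, ∠ = arctan(200/20) ≈ 84.29°
pole (s+40): 40 + j200 → |·| = √(40²+200²) = √41600 ≈ 203.96, ∠ = arctan(200/40) ≈ 78.69°
|H| = 1000 / 8.2058e+06 ≈ 0.00012187

0.000122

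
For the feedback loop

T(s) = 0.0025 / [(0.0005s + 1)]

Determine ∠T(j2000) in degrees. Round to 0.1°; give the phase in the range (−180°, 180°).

At ω = 2000 rad/s:
pole (1 + j2000·0.0005) = 1 + j1 → |·| ≈ 1.4142, ∠ ≈ 45.00°
∠T = (0°) − (45.00°) = -45.00°

-45.0°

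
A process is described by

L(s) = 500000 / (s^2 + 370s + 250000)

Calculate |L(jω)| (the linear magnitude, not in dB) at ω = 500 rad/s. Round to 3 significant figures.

At s = jω = j500:
quadratic: (j500)² + 370·j500 + 250000 = 0 + j185000 → |·| ≈ 1.85e+05, ∠ ≈ 90.00°
|L| = 500000 / 1.85e+05 ≈ 2.7027

2.70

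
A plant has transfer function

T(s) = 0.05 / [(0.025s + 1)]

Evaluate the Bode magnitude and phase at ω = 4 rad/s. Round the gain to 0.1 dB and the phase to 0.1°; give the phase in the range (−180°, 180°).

-26.1 dB, -5.7°

At ω = 4 rad/s:
pole (1 + j4·0.025) = 1 + j0.1 → |·| ≈ 1.005, ∠ ≈ 5.71°
|T| = 0.05 · 1 / (1.005) ≈ 0.049751
Gain = 20 log₁₀(0.049751) ≈ -26.06 dB
∠T = (0°) − (5.71°) = -5.71°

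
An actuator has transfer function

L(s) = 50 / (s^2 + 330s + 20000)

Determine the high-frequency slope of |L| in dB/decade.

-40 dB/decade

Each pole contributes −20 dB/decade at high frequency; each zero contributes +20 dB/decade.
Net: 0 zero(s) − 2 pole(s) → -40 dB/decade.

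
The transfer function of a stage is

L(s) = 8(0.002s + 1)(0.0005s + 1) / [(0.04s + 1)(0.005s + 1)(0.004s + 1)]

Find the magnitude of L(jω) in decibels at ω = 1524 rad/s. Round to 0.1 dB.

-39.1 dB

At ω = 1524 rad/s:
zero (1 + j1524·0.002) = 1 + j3.048 → |·| ≈ 3.2079, ∠ ≈ 71.84°
zero (1 + j1524·0.0005) = 1 + j0.762 → |·| ≈ 1.2572, ∠ ≈ 37.31°
pole (1 + j1524·0.04) = 1 + j60.96 → |·| ≈ 60.968, ∠ ≈ 89.06°
pole (1 + j1524·0.005) = 1 + j7.62 → |·| ≈ 7.6853, ∠ ≈ 82.52°
pole (1 + j1524·0.004) = 1 + j6.096 → |·| ≈ 6.1775, ∠ ≈ 80.68°
|L| = 8 · 3.2079 · 1.2572 / (60.968 · 7.6853 · 6.1775) ≈ 0.011147
Gain = 20 log₁₀(0.011147) ≈ -39.06 dB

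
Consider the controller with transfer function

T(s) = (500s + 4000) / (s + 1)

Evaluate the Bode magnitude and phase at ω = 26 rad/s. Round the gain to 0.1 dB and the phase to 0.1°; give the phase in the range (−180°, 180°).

54.4 dB, -14.9°

Substitute s = j26:
Numerator: 500(j26) + 4000 = 4000 + j13000
Denominator: (j26) + 1 = 1 + j26
|N| = √(4000² + 13000²) ≈ 13601, ∠N ≈ 72.90°
|D| = √(1² + 26²) ≈ 26.019, ∠D ≈ 87.80°
|T| = 13601 / 26.019 ≈ 522.73
Gain = 20 log₁₀(522.73) ≈ 54.37 dB
∠T = 72.90° − 87.80° = -14.90°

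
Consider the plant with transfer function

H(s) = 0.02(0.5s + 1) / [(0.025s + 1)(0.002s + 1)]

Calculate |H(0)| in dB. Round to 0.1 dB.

H(0) = 0.02 · 1 / 1 = 0.02
20 log₁₀(0.02) ≈ -33.98 dB

-34.0 dB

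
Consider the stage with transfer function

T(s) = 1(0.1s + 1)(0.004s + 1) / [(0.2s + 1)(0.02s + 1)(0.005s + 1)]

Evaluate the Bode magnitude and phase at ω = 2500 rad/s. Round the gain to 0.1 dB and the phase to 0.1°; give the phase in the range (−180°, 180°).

-41.9 dB, -90.1°

At ω = 2500 rad/s:
zero (1 + j2500·0.1) = 1 + j250 → |·| ≈ 250, ∠ ≈ 89.77°
zero (1 + j2500·0.004) = 1 + j10 → |·| ≈ 10.05, ∠ ≈ 84.29°
pole (1 + j2500·0.2) = 1 + j500 → |·| ≈ 500, ∠ ≈ 89.89°
pole (1 + j2500·0.02) = 1 + j50 → |·| ≈ 50.01, ∠ ≈ 88.85°
pole (1 + j2500·0.005) = 1 + j12.5 → |·| ≈ 12.54, ∠ ≈ 85.43°
|T| = 1 · 250 · 10.05 / (500 · 50.01 · 12.54) ≈ 0.0080128
Gain = 20 log₁₀(0.0080128) ≈ -41.92 dB
∠T = (89.77° + 84.29°) − (89.89° + 88.85° + 85.43°) = -90.11°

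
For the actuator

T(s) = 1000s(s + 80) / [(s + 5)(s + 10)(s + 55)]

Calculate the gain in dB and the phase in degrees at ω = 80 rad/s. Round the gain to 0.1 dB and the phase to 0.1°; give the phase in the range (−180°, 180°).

At s = jω = j80:
zero (s+80): 80 + j80 → |·| = √(80²+80²) = √12800 ≈ 113.14, ∠ = arctan(80/80) ≈ 45.00°
zero at origin: s = j80 → |·| = 80, ∠ = 90.00°
pole (s+5): 5 + j80 → |·| = √(5²+80²) = √6425 ≈ 80.156, ∠ = arctan(80/5) ≈ 86.42°
pole (s+10): 10 + j80 → |·| = √(10²+80²) = √6500 ≈ 80.623, ∠ = arctan(80/10) ≈ 82.87°
pole (s+55): 55 + j80 → |·| = √(55²+80²) = √9425 ≈ 97.082, ∠ = arctan(80/55) ≈ 55.49°
|T| = 1000 · 9051.2 / 6.2738e+05 ≈ 14.427
Gain = 20 log₁₀(14.427) ≈ 23.18 dB
∠T = 135.00° − 224.78° = -89.78°

23.2 dB, -89.8°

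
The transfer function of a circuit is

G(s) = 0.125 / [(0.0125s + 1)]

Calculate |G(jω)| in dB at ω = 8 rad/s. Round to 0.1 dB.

-18.1 dB

At ω = 8 rad/s:
pole (1 + j8·0.0125) = 1 + j0.1 → |·| ≈ 1.005, ∠ ≈ 5.71°
|G| = 0.125 · 1 / (1.005) ≈ 0.12438
Gain = 20 log₁₀(0.12438) ≈ -18.10 dB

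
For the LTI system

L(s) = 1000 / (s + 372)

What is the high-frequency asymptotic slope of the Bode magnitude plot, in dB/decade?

-20 dB/decade

Each pole contributes −20 dB/decade at high frequency; each zero contributes +20 dB/decade.
Net: 0 zero(s) − 1 pole(s) → -20 dB/decade.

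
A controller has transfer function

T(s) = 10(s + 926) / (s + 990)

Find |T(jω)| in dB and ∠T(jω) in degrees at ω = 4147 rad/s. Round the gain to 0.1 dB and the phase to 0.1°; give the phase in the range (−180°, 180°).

At s = jω = j4147:
zero (s+926): 926 + j4147 → |·| = √(926²+4147²) = √18055085 ≈ 4249.1, ∠ = arctan(4147/926) ≈ 77.41°
pole (s+990): 990 + j4147 → |·| = √(990²+4147²) = √18177709 ≈ 4263.5, ∠ = arctan(4147/990) ≈ 76.57°
|T| = 10 · 4249.1 / 4263.5 ≈ 9.9662
Gain = 20 log₁₀(9.9662) ≈ 19.97 dB
∠T = 77.41° − 76.57° = 0.84°

20.0 dB, 0.8°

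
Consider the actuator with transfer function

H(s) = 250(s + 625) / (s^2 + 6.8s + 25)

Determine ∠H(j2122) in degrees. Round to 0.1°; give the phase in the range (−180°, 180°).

-106.2°

At s = jω = j2122:
zero (s+625): 625 + j2122 → |·| = √(625²+2122²) = √4893509 ≈ 2212.1, ∠ = arctan(2122/625) ≈ 73.59°
quadratic: (j2122)² + 6.8·j2122 + 25 = -4502859 + j14429.6 → |·| ≈ 4.5029e+06, ∠ ≈ 179.82°
∠H = 73.59° − 179.82° = -106.23°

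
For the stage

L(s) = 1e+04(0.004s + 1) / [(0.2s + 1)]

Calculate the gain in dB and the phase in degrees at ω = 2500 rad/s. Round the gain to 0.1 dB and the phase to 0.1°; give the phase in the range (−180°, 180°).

At ω = 2500 rad/s:
zero (1 + j2500·0.004) = 1 + j10 → |·| ≈ 10.05, ∠ ≈ 84.29°
pole (1 + j2500·0.2) = 1 + j500 → |·| ≈ 500, ∠ ≈ 89.89°
|L| = 1e+04 · 10.05 / (500) ≈ 201
Gain = 20 log₁₀(201) ≈ 46.06 dB
∠L = (84.29°) − (89.89°) = -5.60°

46.1 dB, -5.6°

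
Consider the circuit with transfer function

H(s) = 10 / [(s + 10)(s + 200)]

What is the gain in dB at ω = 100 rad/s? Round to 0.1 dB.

At s = jω = j100:
pole (s+10): 10 + j100 → |·| = √(10²+100²) = √10100 ≈ 100.5, ∠ = arctan(100/10) ≈ 84.29°
pole (s+200): 200 + j100 → |·| = √(200²+100²) = √50000 ≈ 223.61, ∠ = arctan(100/200) ≈ 26.57°
|H| = 10 / 22473 ≈ 0.00044498
Gain = 20 log₁₀(0.00044498) ≈ -67.03 dB

-67.0 dB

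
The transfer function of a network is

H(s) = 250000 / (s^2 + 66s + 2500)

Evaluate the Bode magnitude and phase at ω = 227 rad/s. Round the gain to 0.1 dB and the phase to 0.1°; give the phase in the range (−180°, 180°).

At s = jω = j227:
quadratic: (j227)² + 66·j227 + 2500 = -49029 + j14982 → |·| ≈ 51267, ∠ ≈ 163.01°
|H| = 250000 / 51267 ≈ 4.8764
Gain = 20 log₁₀(4.8764) ≈ 13.76 dB
∠H = 0.00° − 163.01° = -163.01°

13.8 dB, -163.0°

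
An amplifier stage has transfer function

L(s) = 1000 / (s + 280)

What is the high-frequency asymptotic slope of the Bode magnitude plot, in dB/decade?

-20 dB/decade

Each pole contributes −20 dB/decade at high frequency; each zero contributes +20 dB/decade.
Net: 0 zero(s) − 1 pole(s) → -20 dB/decade.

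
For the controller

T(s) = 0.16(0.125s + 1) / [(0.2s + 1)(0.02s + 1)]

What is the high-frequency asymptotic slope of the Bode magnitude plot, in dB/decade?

Each pole contributes −20 dB/decade at high frequency; each zero contributes +20 dB/decade.
Net: 1 zero(s) − 2 pole(s) → -20 dB/decade.

-20 dB/decade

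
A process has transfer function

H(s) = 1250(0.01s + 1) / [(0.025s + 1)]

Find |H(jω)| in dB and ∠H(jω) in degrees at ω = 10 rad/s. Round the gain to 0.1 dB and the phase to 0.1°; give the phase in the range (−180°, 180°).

At ω = 10 rad/s:
zero (1 + j10·0.01) = 1 + j0.1 → |·| ≈ 1.005, ∠ ≈ 5.71°
pole (1 + j10·0.025) = 1 + j0.25 → |·| ≈ 1.0308, ∠ ≈ 14.04°
|H| = 1250 · 1.005 / (1.0308) ≈ 1218.7
Gain = 20 log₁₀(1218.7) ≈ 61.72 dB
∠H = (5.71°) − (14.04°) = -8.33°

61.7 dB, -8.3°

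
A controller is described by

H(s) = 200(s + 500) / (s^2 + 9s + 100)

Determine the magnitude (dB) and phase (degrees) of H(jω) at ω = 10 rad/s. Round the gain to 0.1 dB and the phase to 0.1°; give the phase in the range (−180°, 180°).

60.9 dB, -88.9°

At s = jω = j10:
zero (s+500): 500 + j10 → |·| = √(500²+10²) = √250100 ≈ 500.1, ∠ = arctan(10/500) ≈ 1.15°
quadratic: (j10)² + 9·j10 + 100 = 0 + j90 → |·| ≈ 90, ∠ ≈ 90.00°
|H| = 200 · 500.1 / 90 ≈ 1111.3
Gain = 20 log₁₀(1111.3) ≈ 60.92 dB
∠H = 1.15° − 90.00° = -88.85°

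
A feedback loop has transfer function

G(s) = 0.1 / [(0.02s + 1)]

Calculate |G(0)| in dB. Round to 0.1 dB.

G(0) = 0.1 · 1 / 1 = 0.1
20 log₁₀(0.1) ≈ -20.00 dB

-20.0 dB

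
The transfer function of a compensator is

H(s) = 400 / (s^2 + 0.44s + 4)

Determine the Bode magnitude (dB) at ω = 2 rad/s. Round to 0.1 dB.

At s = jω = j2:
quadratic: (j2)² + 0.44·j2 + 4 = 0 + j0.88 → |·| ≈ 0.88, ∠ ≈ 90.00°
|H| = 400 / 0.88 ≈ 454.55
Gain = 20 log₁₀(454.55) ≈ 53.15 dB

53.2 dB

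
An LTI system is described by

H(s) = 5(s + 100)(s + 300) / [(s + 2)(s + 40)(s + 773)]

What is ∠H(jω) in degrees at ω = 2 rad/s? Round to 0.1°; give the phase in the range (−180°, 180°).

At s = jω = j2:
zero (s+100): 100 + j2 → |·| = √(100²+2²) = √10004 ≈ 100.02, ∠ = arctan(2/100) ≈ 1.15°
zero (s+300): 300 + j2 → |·| = √(300²+2²) = √90004 ≈ 300.01, ∠ = arctan(2/300) ≈ 0.38°
pole (s+2): 2 + j2 → |·| = √(2²+2²) = √8 ≈ 2.8284, ∠ = arctan(2/2) ≈ 45.00°
pole (s+40): 40 + j2 → |·| = √(40²+2²) = √1604 ≈ 40.05, ∠ = arctan(2/40) ≈ 2.86°
pole (s+773): 773 + j2 → |·| = √(773²+2²) = √597533 ≈ 773, ∠ = arctan(2/773) ≈ 0.15°
∠H = 1.53° − 48.01° = -46.48°

-46.5°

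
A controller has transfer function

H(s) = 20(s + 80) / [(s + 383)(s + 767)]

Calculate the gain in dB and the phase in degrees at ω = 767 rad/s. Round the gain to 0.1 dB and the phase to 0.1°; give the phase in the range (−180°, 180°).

-35.6 dB, -24.4°

At s = jω = j767:
zero (s+80): 80 + j767 → |·| = √(80²+767²) = √594689 ≈ 771.16, ∠ = arctan(767/80) ≈ 84.05°
pole (s+383): 383 + j767 → |·| = √(383²+767²) = √734978 ≈ 857.31, ∠ = arctan(767/383) ≈ 63.46°
pole (s+767): 767 + j767 → |·| = √(767²+767²) = √1176578 ≈ 1084.7, ∠ = arctan(767/767) ≈ 45.00°
|H| = 20 · 771.16 / 9.2992e+05 ≈ 0.016586
Gain = 20 log₁₀(0.016586) ≈ -35.61 dB
∠H = 84.05° − 108.46° = -24.41°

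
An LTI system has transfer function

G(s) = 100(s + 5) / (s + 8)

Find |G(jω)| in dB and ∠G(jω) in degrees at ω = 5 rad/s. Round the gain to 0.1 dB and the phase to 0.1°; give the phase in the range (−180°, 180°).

37.5 dB, 13.0°

At s = jω = j5:
zero (s+5): 5 + j5 → |·| = √(5²+5²) = √50 ≈ 7.0711, ∠ = arctan(5/5) ≈ 45.00°
pole (s+8): 8 + j5 → |·| = √(8²+5²) = √89 ≈ 9.434, ∠ = arctan(5/8) ≈ 32.01°
|G| = 100 · 7.0711 / 9.434 ≈ 74.953
Gain = 20 log₁₀(74.953) ≈ 37.50 dB
∠G = 45.00° − 32.01° = 12.99°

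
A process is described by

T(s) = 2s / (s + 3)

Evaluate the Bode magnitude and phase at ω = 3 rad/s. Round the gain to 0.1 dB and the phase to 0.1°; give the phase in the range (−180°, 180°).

3.0 dB, 45.0°

At s = jω = j3:
zero at origin: s = j3 → |·| = 3, ∠ = 90.00°
pole (s+3): 3 + j3 → |·| = √(3²+3²) = √18 ≈ 4.2426, ∠ = arctan(3/3) ≈ 45.00°
|T| = 2 · 3 / 4.2426 ≈ 1.4142
Gain = 20 log₁₀(1.4142) ≈ 3.01 dB
∠T = 90.00° − 45.00° = 45.00°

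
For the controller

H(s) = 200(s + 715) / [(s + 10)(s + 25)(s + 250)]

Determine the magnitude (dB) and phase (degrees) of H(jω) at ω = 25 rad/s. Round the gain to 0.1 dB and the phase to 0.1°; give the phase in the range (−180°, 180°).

-4.5 dB, -116.9°

At s = jω = j25:
zero (s+715): 715 + j25 → |·| = √(715²+25²) = √511850 ≈ 715.44, ∠ = arctan(25/715) ≈ 2.00°
pole (s+10): 10 + j25 → |·| = √(10²+25²) = √725 ≈ 26.926, ∠ = arctan(25/10) ≈ 68.20°
pole (s+25): 25 + j25 → |·| = √(25²+25²) = √1250 ≈ 35.355, ∠ = arctan(25/25) ≈ 45.00°
pole (s+250): 250 + j25 → |·| = √(250²+25²) = √63125 ≈ 251.25, ∠ = arctan(25/250) ≈ 5.71°
|H| = 200 · 715.44 / 2.3918e+05 ≈ 0.59824
Gain = 20 log₁₀(0.59824) ≈ -4.46 dB
∠H = 2.00° − 118.91° = -116.91°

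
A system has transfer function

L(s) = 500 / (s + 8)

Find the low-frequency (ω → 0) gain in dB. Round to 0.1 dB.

L(0) = 500 / 8 = 62.5
20 log₁₀(62.5) ≈ 35.92 dB

35.9 dB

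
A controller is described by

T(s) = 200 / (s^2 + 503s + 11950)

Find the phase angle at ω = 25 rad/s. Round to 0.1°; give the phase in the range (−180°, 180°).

Substitute s = j25:
Numerator: 200 = 200 + j0
Denominator: (j25)^2 + 503(j25) + 11950 = 11325 + j12575
|N| = √(200² + 0²) ≈ 200, ∠N ≈ 0.00°
|D| = √(11325² + 12575²) ≈ 16923, ∠D ≈ 47.99°
∠T = 0.00° − 47.99° = -47.99°

-48.0°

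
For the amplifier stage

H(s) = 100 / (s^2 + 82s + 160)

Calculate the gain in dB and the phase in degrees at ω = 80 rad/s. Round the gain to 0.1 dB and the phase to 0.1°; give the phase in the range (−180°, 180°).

-39.1 dB, -133.6°

Substitute s = j80:
Numerator: 100 = 100 + j0
Denominator: (j80)^2 + 82(j80) + 160 = -6240 + j6560
|N| = √(100² + 0²) ≈ 100, ∠N ≈ 0.00°
|D| = √(6240² + 6560²) ≈ 9053.8, ∠D ≈ 133.57°
|H| = 100 / 9053.8 ≈ 0.011045
Gain = 20 log₁₀(0.011045) ≈ -39.14 dB
∠H = 0.00° − 133.57° = -133.57°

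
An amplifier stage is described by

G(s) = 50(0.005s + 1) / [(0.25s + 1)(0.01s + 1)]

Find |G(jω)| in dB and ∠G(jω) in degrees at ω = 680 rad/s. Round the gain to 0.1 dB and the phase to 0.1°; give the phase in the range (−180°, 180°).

At ω = 680 rad/s:
zero (1 + j680·0.005) = 1 + j3.4 → |·| ≈ 3.544, ∠ ≈ 73.61°
pole (1 + j680·0.25) = 1 + j170 → |·| ≈ 170, ∠ ≈ 89.66°
pole (1 + j680·0.01) = 1 + j6.8 → |·| ≈ 6.8731, ∠ ≈ 81.63°
|G| = 50 · 3.544 / (170 · 6.8731) ≈ 0.15166
Gain = 20 log₁₀(0.15166) ≈ -16.38 dB
∠G = (73.61°) − (89.66° + 81.63°) = -97.68°

-16.4 dB, -97.7°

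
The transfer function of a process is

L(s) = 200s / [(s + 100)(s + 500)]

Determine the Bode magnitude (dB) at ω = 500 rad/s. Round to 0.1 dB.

-11.1 dB

At s = jω = j500:
zero at origin: s = j500 → |·| = 500, ∠ = 90.00°
pole (s+100): 100 + j500 → |·| = √(100²+500²) = √260000 ≈ 509.9, ∠ = arctan(500/100) ≈ 78.69°
pole (s+500): 500 + j500 → |·| = √(500²+500²) = √500000 ≈ 707.11, ∠ = arctan(500/500) ≈ 45.00°
|L| = 200 · 500 / 3.6056e+05 ≈ 0.27735
Gain = 20 log₁₀(0.27735) ≈ -11.14 dB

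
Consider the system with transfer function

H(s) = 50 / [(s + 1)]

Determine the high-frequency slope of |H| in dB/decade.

-20 dB/decade

Each pole contributes −20 dB/decade at high frequency; each zero contributes +20 dB/decade.
Net: 0 zero(s) − 1 pole(s) → -20 dB/decade.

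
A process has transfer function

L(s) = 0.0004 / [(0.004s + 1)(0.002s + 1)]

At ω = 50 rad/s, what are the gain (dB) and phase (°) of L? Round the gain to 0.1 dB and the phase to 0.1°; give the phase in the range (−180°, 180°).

-68.2 dB, -17.0°

At ω = 50 rad/s:
pole (1 + j50·0.004) = 1 + j0.2 → |·| ≈ 1.0198, ∠ ≈ 11.31°
pole (1 + j50·0.002) = 1 + j0.1 → |·| ≈ 1.005, ∠ ≈ 5.71°
|L| = 0.0004 · 1 / (1.0198 · 1.005) ≈ 0.00039028
Gain = 20 log₁₀(0.00039028) ≈ -68.17 dB
∠L = (0°) − (11.31° + 5.71°) = -17.02°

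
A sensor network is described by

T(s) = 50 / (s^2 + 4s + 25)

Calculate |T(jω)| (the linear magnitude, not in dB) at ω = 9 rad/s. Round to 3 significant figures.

At s = jω = j9:
quadratic: (j9)² + 4·j9 + 25 = -56 + j36 → |·| ≈ 66.573, ∠ ≈ 147.26°
|T| = 50 / 66.573 ≈ 0.75106

0.751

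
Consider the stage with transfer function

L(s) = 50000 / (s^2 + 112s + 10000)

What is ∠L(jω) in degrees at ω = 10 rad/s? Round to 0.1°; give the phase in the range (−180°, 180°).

-6.5°

At s = jω = j10:
quadratic: (j10)² + 112·j10 + 10000 = 9900 + j1120 → |·| ≈ 9963.2, ∠ ≈ 6.45°
∠L = 0.00° − 6.45° = -6.45°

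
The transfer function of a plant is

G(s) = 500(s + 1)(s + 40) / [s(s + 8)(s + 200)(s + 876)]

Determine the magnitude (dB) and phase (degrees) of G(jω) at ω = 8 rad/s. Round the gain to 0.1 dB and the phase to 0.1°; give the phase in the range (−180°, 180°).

At s = jω = j8:
zero (s+1): 1 + j8 → |·| = √(1²+8²) = √65 ≈ 8.0623, ∠ = arctan(8/1) ≈ 82.87°
zero (s+40): 40 + j8 → |·| = √(40²+8²) = √1664 ≈ 40.792, ∠ = arctan(8/40) ≈ 11.31°
pole (s+8): 8 + j8 → |·| = √(8²+8²) = √128 ≈ 11.314, ∠ = arctan(8/8) ≈ 45.00°
pole (s+200): 200 + j8 → |·| = √(200²+8²) = √40064 ≈ 200.16, ∠ = arctan(8/200) ≈ 2.29°
pole (s+876): 876 + j8 → |·| = √(876²+8²) = √767440 ≈ 876.04, ∠ = arctan(8/876) ≈ 0.52°
pole at origin: |s| = 8, ∠ = 90.00° (in denominator)
|G| = 500 · 328.88 / 1.5871e+07 ≈ 0.010361
Gain = 20 log₁₀(0.010361) ≈ -39.69 dB
∠G = 94.18° − 137.81° = -43.63°

-39.7 dB, -43.6°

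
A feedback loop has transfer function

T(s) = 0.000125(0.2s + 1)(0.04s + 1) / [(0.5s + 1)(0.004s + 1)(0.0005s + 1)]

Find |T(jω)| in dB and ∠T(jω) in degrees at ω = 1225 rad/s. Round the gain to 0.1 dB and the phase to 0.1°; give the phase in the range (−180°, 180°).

-67.6 dB, -21.3°

At ω = 1225 rad/s:
zero (1 + j1225·0.2) = 1 + j245 → |·| ≈ 245, ∠ ≈ 89.77°
zero (1 + j1225·0.04) = 1 + j49 → |·| ≈ 49.01, ∠ ≈ 88.83°
pole (1 + j1225·0.5) = 1 + j612.5 → |·| ≈ 612.5, ∠ ≈ 89.91°
pole (1 + j1225·0.004) = 1 + j4.9 → |·| ≈ 5.001, ∠ ≈ 78.47°
pole (1 + j1225·0.0005) = 1 + j0.6125 → |·| ≈ 1.1727, ∠ ≈ 31.49°
|T| = 0.000125 · 245 · 49.01 / (612.5 · 5.001 · 1.1727) ≈ 0.00041784
Gain = 20 log₁₀(0.00041784) ≈ -67.58 dB
∠T = (89.77° + 88.83°) − (89.91° + 78.47° + 31.49°) = -21.27°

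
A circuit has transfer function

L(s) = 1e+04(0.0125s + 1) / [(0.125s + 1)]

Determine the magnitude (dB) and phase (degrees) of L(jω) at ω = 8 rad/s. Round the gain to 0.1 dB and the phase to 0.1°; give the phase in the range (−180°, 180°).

77.0 dB, -39.3°

At ω = 8 rad/s:
zero (1 + j8·0.0125) = 1 + j0.1 → |·| ≈ 1.005, ∠ ≈ 5.71°
pole (1 + j8·0.125) = 1 + j1 → |·| ≈ 1.4142, ∠ ≈ 45.00°
|L| = 1e+04 · 1.005 / (1.4142) ≈ 7106.5
Gain = 20 log₁₀(7106.5) ≈ 77.03 dB
∠L = (5.71°) − (45.00°) = -39.29°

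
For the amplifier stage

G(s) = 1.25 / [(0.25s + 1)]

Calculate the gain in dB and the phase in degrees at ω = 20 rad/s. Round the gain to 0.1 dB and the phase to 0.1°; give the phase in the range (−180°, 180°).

-12.2 dB, -78.7°

At ω = 20 rad/s:
pole (1 + j20·0.25) = 1 + j5 → |·| ≈ 5.099, ∠ ≈ 78.69°
|G| = 1.25 · 1 / (5.099) ≈ 0.24515
Gain = 20 log₁₀(0.24515) ≈ -12.21 dB
∠G = (0°) − (78.69°) = -78.69°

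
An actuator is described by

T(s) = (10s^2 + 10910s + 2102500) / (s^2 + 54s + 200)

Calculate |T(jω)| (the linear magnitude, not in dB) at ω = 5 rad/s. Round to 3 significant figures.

Substitute s = j5:
Numerator: 10(j5)^2 + 10910(j5) + 2102500 = 2102250 + j54550
Denominator: (j5)^2 + 54(j5) + 200 = 175 + j270
|N| = √(2102250² + 54550²) ≈ 2.103e+06, ∠N ≈ 1.49°
|D| = √(175² + 270²) ≈ 321.75, ∠D ≈ 57.05°
|T| = 2.103e+06 / 321.75 ≈ 6536.1

6.54e+03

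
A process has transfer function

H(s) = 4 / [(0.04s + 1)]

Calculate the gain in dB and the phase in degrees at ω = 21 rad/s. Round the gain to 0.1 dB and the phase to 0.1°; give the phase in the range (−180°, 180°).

9.7 dB, -40.0°

At ω = 21 rad/s:
pole (1 + j21·0.04) = 1 + j0.84 → |·| ≈ 1.306, ∠ ≈ 40.03°
|H| = 4 · 1 / (1.306) ≈ 3.0628
Gain = 20 log₁₀(3.0628) ≈ 9.72 dB
∠H = (0°) − (40.03°) = -40.03°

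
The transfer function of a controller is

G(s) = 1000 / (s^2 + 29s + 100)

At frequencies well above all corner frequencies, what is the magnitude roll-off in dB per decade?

-40 dB/decade

Each pole contributes −20 dB/decade at high frequency; each zero contributes +20 dB/decade.
Net: 0 zero(s) − 2 pole(s) → -40 dB/decade.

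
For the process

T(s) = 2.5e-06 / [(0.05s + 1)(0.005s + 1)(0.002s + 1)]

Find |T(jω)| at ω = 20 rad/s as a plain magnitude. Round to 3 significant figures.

At ω = 20 rad/s:
pole (1 + j20·0.05) = 1 + j1 → |·| ≈ 1.4142, ∠ ≈ 45.00°
pole (1 + j20·0.005) = 1 + j0.1 → |·| ≈ 1.005, ∠ ≈ 5.71°
pole (1 + j20·0.002) = 1 + j0.04 → |·| ≈ 1.0008, ∠ ≈ 2.29°
|T| = 2.5e-06 · 1 / (1.4142 · 1.005 · 1.0008) ≈ 1.7576e-06

1.76e-06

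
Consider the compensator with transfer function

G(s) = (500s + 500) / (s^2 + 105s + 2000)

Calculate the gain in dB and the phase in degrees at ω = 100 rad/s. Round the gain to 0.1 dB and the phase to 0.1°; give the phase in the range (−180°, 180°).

11.6 dB, -37.9°

Substitute s = j100:
Numerator: 500(j100) + 500 = 500 + j50000
Denominator: (j100)^2 + 105(j100) + 2000 = -8000 + j10500
|N| = √(500² + 50000²) ≈ 50002, ∠N ≈ 89.43°
|D| = √(8000² + 10500²) ≈ 13200, ∠D ≈ 127.30°
|G| = 50002 / 13200 ≈ 3.788
Gain = 20 log₁₀(3.788) ≈ 11.57 dB
∠G = 89.43° − 127.30° = -37.87°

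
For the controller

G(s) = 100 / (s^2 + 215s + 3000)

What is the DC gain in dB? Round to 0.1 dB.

G(0) = 100 / 3000 ≈ 0.033333
20 log₁₀(0.033333) ≈ -29.54 dB

-29.5 dB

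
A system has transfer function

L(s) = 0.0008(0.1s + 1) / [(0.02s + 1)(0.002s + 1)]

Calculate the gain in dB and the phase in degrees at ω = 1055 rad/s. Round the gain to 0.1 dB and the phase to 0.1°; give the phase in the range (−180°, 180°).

-55.3 dB, -62.5°

At ω = 1055 rad/s:
zero (1 + j1055·0.1) = 1 + j105.5 → |·| ≈ 105.5, ∠ ≈ 89.46°
pole (1 + j1055·0.02) = 1 + j21.1 → |·| ≈ 21.124, ∠ ≈ 87.29°
pole (1 + j1055·0.002) = 1 + j2.11 → |·| ≈ 2.335, ∠ ≈ 64.64°
|L| = 0.0008 · 105.5 / (21.124 · 2.335) ≈ 0.0017111
Gain = 20 log₁₀(0.0017111) ≈ -55.33 dB
∠L = (89.46°) − (87.29° + 64.64°) = -62.47°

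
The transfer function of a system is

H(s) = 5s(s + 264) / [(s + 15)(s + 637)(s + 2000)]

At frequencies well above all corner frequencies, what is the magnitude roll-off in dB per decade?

Each pole contributes −20 dB/decade at high frequency; each zero contributes +20 dB/decade.
Net: 2 zero(s) − 3 pole(s) → -20 dB/decade.

-20 dB/decade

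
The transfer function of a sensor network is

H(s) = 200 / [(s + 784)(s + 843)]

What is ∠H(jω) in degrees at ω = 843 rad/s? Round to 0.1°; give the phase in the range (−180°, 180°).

-92.1°

At s = jω = j843:
pole (s+784): 784 + j843 → |·| = √(784²+843²) = √1325305 ≈ 1151.2, ∠ = arctan(843/784) ≈ 47.08°
pole (s+843): 843 + j843 → |·| = √(843²+843²) = √1421298 ≈ 1192.2, ∠ = arctan(843/843) ≈ 45.00°
∠H = 0.00° − 92.08° = -92.08°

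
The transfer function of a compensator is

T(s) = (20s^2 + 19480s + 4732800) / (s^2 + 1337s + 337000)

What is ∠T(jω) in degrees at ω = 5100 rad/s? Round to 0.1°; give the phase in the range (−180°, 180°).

4.0°

Substitute s = j5100:
Numerator: 20(j5100)^2 + 19480(j5100) + 4732800 = -515467200 + j99348000
Denominator: (j5100)^2 + 1337(j5100) + 337000 = -25673000 + j6818700
|N| = √(515467200² + 99348000²) ≈ 5.2495e+08, ∠N ≈ 169.09°
|D| = √(25673000² + 6818700²) ≈ 2.6563e+07, ∠D ≈ 165.13°
∠T = 169.09° − 165.13° = 3.96°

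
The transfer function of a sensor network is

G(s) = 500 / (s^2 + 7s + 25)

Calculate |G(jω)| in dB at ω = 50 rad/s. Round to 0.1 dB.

At s = jω = j50:
quadratic: (j50)² + 7·j50 + 25 = -2475 + j350 → |·| ≈ 2499.6, ∠ ≈ 171.95°
|G| = 500 / 2499.6 ≈ 0.20003
Gain = 20 log₁₀(0.20003) ≈ -13.98 dB

-14.0 dB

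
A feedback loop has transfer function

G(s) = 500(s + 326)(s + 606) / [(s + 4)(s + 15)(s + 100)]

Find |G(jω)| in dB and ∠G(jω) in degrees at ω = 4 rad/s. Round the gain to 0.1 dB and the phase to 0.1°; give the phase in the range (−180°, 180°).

At s = jω = j4:
zero (s+326): 326 + j4 → |·| = √(326²+4²) = √106292 ≈ 326.02, ∠ = arctan(4/326) ≈ 0.70°
zero (s+606): 606 + j4 → |·| = √(606²+4²) = √367252 ≈ 606.01, ∠ = arctan(4/606) ≈ 0.38°
pole (s+4): 4 + j4 → |·| = √(4²+4²) = √32 ≈ 5.6569, ∠ = arctan(4/4) ≈ 45.00°
pole (s+15): 15 + j4 → |·| = √(15²+4²) = √241 ≈ 15.524, ∠ = arctan(4/15) ≈ 14.93°
pole (s+100): 100 + j4 → |·| = √(100²+4²) = √10016 ≈ 100.08, ∠ = arctan(4/100) ≈ 2.29°
|G| = 500 · 1.9757e+05 / 8788.8 ≈ 11240
Gain = 20 log₁₀(11240) ≈ 81.02 dB
∠G = 1.08° − 62.22° = -61.14°

81.0 dB, -61.1°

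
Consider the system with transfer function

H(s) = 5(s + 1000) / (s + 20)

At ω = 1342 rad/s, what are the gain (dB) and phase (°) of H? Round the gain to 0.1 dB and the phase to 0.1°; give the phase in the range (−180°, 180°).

15.9 dB, -35.8°

At s = jω = j1342:
zero (s+1000): 1000 + j1342 → |·| = √(1000²+1342²) = √2800964 ≈ 1673.6, ∠ = arctan(1342/1000) ≈ 53.31°
pole (s+20): 20 + j1342 → |·| = √(20²+1342²) = √1801364 ≈ 1342.1, ∠ = arctan(1342/20) ≈ 89.15°
|H| = 5 · 1673.6 / 1342.1 ≈ 6.235
Gain = 20 log₁₀(6.235) ≈ 15.90 dB
∠H = 53.31° − 89.15° = -35.84°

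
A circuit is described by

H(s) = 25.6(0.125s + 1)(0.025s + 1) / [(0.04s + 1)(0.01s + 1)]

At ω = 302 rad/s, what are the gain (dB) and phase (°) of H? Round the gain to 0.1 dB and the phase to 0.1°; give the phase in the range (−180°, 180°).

At ω = 302 rad/s:
zero (1 + j302·0.125) = 1 + j37.75 → |·| ≈ 37.763, ∠ ≈ 88.48°
zero (1 + j302·0.025) = 1 + j7.55 → |·| ≈ 7.6159, ∠ ≈ 82.46°
pole (1 + j302·0.04) = 1 + j12.08 → |·| ≈ 12.121, ∠ ≈ 85.27°
pole (1 + j302·0.01) = 1 + j3.02 → |·| ≈ 3.1813, ∠ ≈ 71.68°
|H| = 25.6 · 37.763 · 7.6159 / (12.121 · 3.1813) ≈ 190.93
Gain = 20 log₁₀(190.93) ≈ 45.62 dB
∠H = (88.48° + 82.46°) − (85.27° + 71.68°) = 13.99°

45.6 dB, 14.0°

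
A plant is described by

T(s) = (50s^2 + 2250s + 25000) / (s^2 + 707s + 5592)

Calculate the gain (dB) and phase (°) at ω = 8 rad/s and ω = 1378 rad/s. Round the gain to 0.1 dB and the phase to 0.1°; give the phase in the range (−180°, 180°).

ω = 8: 11.1 dB, -6.1°; ω = 1378: 33.0 dB, 25.4°

Substitute s = j8:
Numerator: 50(j8)^2 + 2250(j8) + 25000 = 21800 + j18000
Denominator: (j8)^2 + 707(j8) + 5592 = 5528 + j5656
|N| = √(21800² + 18000²) ≈ 28271, ∠N ≈ 39.55°
|D| = √(5528² + 5656²) ≈ 7908.8, ∠D ≈ 45.66°
|T| = 28271 / 7908.8 ≈ 3.5746
Gain = 20 log₁₀(3.5746) ≈ 11.06 dB
∠T = 39.55° − 45.66° = -6.11°

Substitute s = j1378:
Numerator: 50(j1378)^2 + 2250(j1378) + 25000 = -94919200 + j3100500
Denominator: (j1378)^2 + 707(j1378) + 5592 = -1893292 + j974246
|N| = √(94919200² + 3100500²) ≈ 9.497e+07, ∠N ≈ 178.13°
|D| = √(1893292² + 974246²) ≈ 2.1293e+06, ∠D ≈ 152.77°
|T| = 9.497e+07 / 2.1293e+06 ≈ 44.602
Gain = 20 log₁₀(44.602) ≈ 32.99 dB
∠T = 178.13° − 152.77° = 25.36°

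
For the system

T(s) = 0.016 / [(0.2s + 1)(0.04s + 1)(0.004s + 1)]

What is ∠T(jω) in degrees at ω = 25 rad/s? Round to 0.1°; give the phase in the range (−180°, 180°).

At ω = 25 rad/s:
pole (1 + j25·0.2) = 1 + j5 → |·| ≈ 5.099, ∠ ≈ 78.69°
pole (1 + j25·0.04) = 1 + j1 → |·| ≈ 1.4142, ∠ ≈ 45.00°
pole (1 + j25·0.004) = 1 + j0.1 → |·| ≈ 1.005, ∠ ≈ 5.71°
∠T = (0°) − (78.69° + 45.00° + 5.71°) = -129.40°

-129.4°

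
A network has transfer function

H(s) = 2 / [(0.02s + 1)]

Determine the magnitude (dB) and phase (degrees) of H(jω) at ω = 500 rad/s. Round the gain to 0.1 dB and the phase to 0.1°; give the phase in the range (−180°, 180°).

At ω = 500 rad/s:
pole (1 + j500·0.02) = 1 + j10 → |·| ≈ 10.05, ∠ ≈ 84.29°
|H| = 2 · 1 / (10.05) ≈ 0.199
Gain = 20 log₁₀(0.199) ≈ -14.02 dB
∠H = (0°) − (84.29°) = -84.29°

-14.0 dB, -84.3°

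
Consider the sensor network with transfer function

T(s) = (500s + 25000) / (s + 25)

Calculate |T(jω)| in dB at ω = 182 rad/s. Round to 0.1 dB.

Substitute s = j182:
Numerator: 500(j182) + 25000 = 25000 + j91000
Denominator: (j182) + 25 = 25 + j182
|N| = √(25000² + 91000²) ≈ 94372, ∠N ≈ 74.64°
|D| = √(25² + 182²) ≈ 183.71, ∠D ≈ 82.18°
|T| = 94372 / 183.71 ≈ 513.7
Gain = 20 log₁₀(513.7) ≈ 54.21 dB

54.2 dB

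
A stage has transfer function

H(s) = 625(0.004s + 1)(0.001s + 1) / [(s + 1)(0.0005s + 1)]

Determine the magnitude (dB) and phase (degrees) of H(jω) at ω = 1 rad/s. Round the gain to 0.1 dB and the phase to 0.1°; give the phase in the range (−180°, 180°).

At ω = 1 rad/s:
zero (1 + j1·0.004) = 1 + j0.004 → |·| ≈ 1, ∠ ≈ 0.23°
zero (1 + j1·0.001) = 1 + j0.001 → |·| ≈ 1, ∠ ≈ 0.06°
pole (1 + j1·1) = 1 + j1 → |·| ≈ 1.4142, ∠ ≈ 45.00°
pole (1 + j1·0.0005) = 1 + j0.0005 → |·| ≈ 1, ∠ ≈ 0.03°
|H| = 625 · 1 · 1 / (1.4142 · 1) ≈ 441.95
Gain = 20 log₁₀(441.95) ≈ 52.91 dB
∠H = (0.23° + 0.06°) − (45.00° + 0.03°) = -44.74°

52.9 dB, -44.7°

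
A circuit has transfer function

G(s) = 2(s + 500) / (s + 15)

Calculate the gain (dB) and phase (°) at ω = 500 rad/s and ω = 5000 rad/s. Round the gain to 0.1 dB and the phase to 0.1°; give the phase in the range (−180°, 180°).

At s = jω = j500:
zero (s+500): 500 + j500 → |·| = √(500²+500²) = √500000 ≈ 707.11, ∠ = arctan(500/500) ≈ 45.00°
pole (s+15): 15 + j500 → |·| = √(15²+500²) = √250225 ≈ 500.22, ∠ = arctan(500/15) ≈ 88.28°
|G| = 2 · 707.11 / 500.22 ≈ 2.8272
Gain = 20 log₁₀(2.8272) ≈ 9.03 dB
∠G = 45.00° − 88.28° = -43.28°

At s = jω = j5000:
zero (s+500): 500 + j5000 → |·| = √(500²+5000²) = √25250000 ≈ 5024.9, ∠ = arctan(5000/500) ≈ 84.29°
pole (s+15): 15 + j5000 → |·| = √(15²+5000²) = √25000225 ≈ 5000, ∠ = arctan(5000/15) ≈ 89.83°
|G| = 2 · 5024.9 / 5000 ≈ 2.01
Gain = 20 log₁₀(2.01) ≈ 6.06 dB
∠G = 84.29° − 89.83° = -5.54°

ω = 500: 9.0 dB, -43.3°; ω = 5000: 6.1 dB, -5.5°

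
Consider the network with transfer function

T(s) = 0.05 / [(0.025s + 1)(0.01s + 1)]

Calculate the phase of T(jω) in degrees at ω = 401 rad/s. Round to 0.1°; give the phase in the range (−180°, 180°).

At ω = 401 rad/s:
pole (1 + j401·0.025) = 1 + j10.025 → |·| ≈ 10.075, ∠ ≈ 84.30°
pole (1 + j401·0.01) = 1 + j4.01 → |·| ≈ 4.1328, ∠ ≈ 76.00°
∠T = (0°) − (84.30° + 76.00°) = -160.30°

-160.3°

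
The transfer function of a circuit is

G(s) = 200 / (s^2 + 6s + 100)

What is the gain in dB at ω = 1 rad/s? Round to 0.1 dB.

6.1 dB

At s = jω = j1:
quadratic: (j1)² + 6·j1 + 100 = 99 + j6 → |·| ≈ 99.182, ∠ ≈ 3.47°
|G| = 200 / 99.182 ≈ 2.0165
Gain = 20 log₁₀(2.0165) ≈ 6.09 dB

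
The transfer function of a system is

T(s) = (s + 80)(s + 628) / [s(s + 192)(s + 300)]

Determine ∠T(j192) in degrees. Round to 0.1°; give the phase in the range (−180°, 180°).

-83.2°

At s = jω = j192:
zero (s+80): 80 + j192 → |·| = √(80²+192²) = √43264 ≈ 208, ∠ = arctan(192/80) ≈ 67.38°
zero (s+628): 628 + j192 → |·| = √(628²+192²) = √431248 ≈ 656.69, ∠ = arctan(192/628) ≈ 17.00°
pole (s+192): 192 + j192 → |·| = √(192²+192²) = √73728 ≈ 271.53, ∠ = arctan(192/192) ≈ 45.00°
pole (s+300): 300 + j192 → |·| = √(300²+192²) = √126864 ≈ 356.18, ∠ = arctan(192/300) ≈ 32.62°
pole at origin: |s| = 192, ∠ = 90.00° (in denominator)
∠T = 84.38° − 167.62° = -83.24°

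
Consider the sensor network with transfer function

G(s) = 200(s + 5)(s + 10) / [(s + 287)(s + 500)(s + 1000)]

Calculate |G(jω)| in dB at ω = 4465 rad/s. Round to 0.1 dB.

At s = jω = j4465:
zero (s+5): 5 + j4465 → |·| = √(5²+4465²) = √19936250 ≈ 4465, ∠ = arctan(4465/5) ≈ 89.94°
zero (s+10): 10 + j4465 → |·| = √(10²+4465²) = √19936325 ≈ 4465, ∠ = arctan(4465/10) ≈ 89.87°
pole (s+287): 287 + j4465 → |·| = √(287²+4465²) = √20018594 ≈ 4474.2, ∠ = arctan(4465/287) ≈ 86.32°
pole (s+500): 500 + j4465 → |·| = √(500²+4465²) = √20186225 ≈ 4492.9, ∠ = arctan(4465/500) ≈ 83.61°
pole (s+1000): 1000 + j4465 → |·| = √(1000²+4465²) = √20936225 ≈ 4575.6, ∠ = arctan(4465/1000) ≈ 77.38°
|G| = 200 · 1.9936e+07 / 9.1979e+10 ≈ 0.043349
Gain = 20 log₁₀(0.043349) ≈ -27.26 dB

-27.3 dB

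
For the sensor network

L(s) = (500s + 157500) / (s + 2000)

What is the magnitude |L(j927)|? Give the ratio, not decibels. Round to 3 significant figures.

222

Substitute s = j927:
Numerator: 500(j927) + 157500 = 157500 + j463500
Denominator: (j927) + 2000 = 2000 + j927
|N| = √(157500² + 463500²) ≈ 4.8953e+05, ∠N ≈ 71.23°
|D| = √(2000² + 927²) ≈ 2204.4, ∠D ≈ 24.87°
|L| = 4.8953e+05 / 2204.4 ≈ 222.07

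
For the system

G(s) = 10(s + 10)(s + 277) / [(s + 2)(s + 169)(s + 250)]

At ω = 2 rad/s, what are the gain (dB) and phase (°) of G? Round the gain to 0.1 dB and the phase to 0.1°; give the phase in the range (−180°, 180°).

At s = jω = j2:
zero (s+10): 10 + j2 → |·| = √(10²+2²) = √104 ≈ 10.198, ∠ = arctan(2/10) ≈ 11.31°
zero (s+277): 277 + j2 → |·| = √(277²+2²) = √76733 ≈ 277.01, ∠ = arctan(2/277) ≈ 0.41°
pole (s+2): 2 + j2 → |·| = √(2²+2²) = √8 ≈ 2.8284, ∠ = arctan(2/2) ≈ 45.00°
pole (s+169): 169 + j2 → |·| = √(169²+2²) = √28565 ≈ 169.01, ∠ = arctan(2/169) ≈ 0.68°
pole (s+250): 250 + j2 → |·| = √(250²+2²) = √62504 ≈ 250.01, ∠ = arctan(2/250) ≈ 0.46°
|G| = 10 · 2824.9 / 1.1951e+05 ≈ 0.23637
Gain = 20 log₁₀(0.23637) ≈ -12.53 dB
∠G = 11.72° − 46.14° = -34.42°

-12.5 dB, -34.4°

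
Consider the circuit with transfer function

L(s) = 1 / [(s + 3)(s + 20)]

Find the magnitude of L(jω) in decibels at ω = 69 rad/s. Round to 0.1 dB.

-73.9 dB

At s = jω = j69:
pole (s+3): 3 + j69 → |·| = √(3²+69²) = √4770 ≈ 69.065, ∠ = arctan(69/3) ≈ 87.51°
pole (s+20): 20 + j69 → |·| = √(20²+69²) = √5161 ≈ 71.84, ∠ = arctan(69/20) ≈ 73.84°
|L| = 1 / 4961.6 ≈ 0.00020155
Gain = 20 log₁₀(0.00020155) ≈ -73.91 dB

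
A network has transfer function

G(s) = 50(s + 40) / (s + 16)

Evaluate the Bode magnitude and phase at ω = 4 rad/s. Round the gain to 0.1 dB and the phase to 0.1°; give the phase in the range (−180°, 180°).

41.7 dB, -8.3°

At s = jω = j4:
zero (s+40): 40 + j4 → |·| = √(40²+4²) = √1616 ≈ 40.2, ∠ = arctan(4/40) ≈ 5.71°
pole (s+16): 16 + j4 → |·| = √(16²+4²) = √272 ≈ 16.492, ∠ = arctan(4/16) ≈ 14.04°
|G| = 50 · 40.2 / 16.492 ≈ 121.88
Gain = 20 log₁₀(121.88) ≈ 41.72 dB
∠G = 5.71° − 14.04° = -8.33°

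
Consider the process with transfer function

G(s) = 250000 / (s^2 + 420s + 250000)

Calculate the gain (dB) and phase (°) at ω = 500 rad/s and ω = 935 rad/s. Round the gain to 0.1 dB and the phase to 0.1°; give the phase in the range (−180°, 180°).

ω = 500: 1.5 dB, -90.0°; ω = 935: -9.4 dB, -147.8°

At s = jω = j500:
quadratic: (j500)² + 420·j500 + 250000 = 0 + j210000 → |·| ≈ 2.1e+05, ∠ ≈ 90.00°
|G| = 250000 / 2.1e+05 ≈ 1.1905
Gain = 20 log₁₀(1.1905) ≈ 1.51 dB
∠G = 0.00° − 90.00° = -90.00°

At s = jω = j935:
quadratic: (j935)² + 420·j935 + 250000 = -624225 + j392700 → |·| ≈ 7.3748e+05, ∠ ≈ 147.83°
|G| = 250000 / 7.3748e+05 ≈ 0.33899
Gain = 20 log₁₀(0.33899) ≈ -9.40 dB
∠G = 0.00° − 147.83° = -147.83°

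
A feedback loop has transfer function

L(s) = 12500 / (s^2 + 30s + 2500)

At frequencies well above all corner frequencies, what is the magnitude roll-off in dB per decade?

Each pole contributes −20 dB/decade at high frequency; each zero contributes +20 dB/decade.
Net: 0 zero(s) − 2 pole(s) → -40 dB/decade.

-40 dB/decade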